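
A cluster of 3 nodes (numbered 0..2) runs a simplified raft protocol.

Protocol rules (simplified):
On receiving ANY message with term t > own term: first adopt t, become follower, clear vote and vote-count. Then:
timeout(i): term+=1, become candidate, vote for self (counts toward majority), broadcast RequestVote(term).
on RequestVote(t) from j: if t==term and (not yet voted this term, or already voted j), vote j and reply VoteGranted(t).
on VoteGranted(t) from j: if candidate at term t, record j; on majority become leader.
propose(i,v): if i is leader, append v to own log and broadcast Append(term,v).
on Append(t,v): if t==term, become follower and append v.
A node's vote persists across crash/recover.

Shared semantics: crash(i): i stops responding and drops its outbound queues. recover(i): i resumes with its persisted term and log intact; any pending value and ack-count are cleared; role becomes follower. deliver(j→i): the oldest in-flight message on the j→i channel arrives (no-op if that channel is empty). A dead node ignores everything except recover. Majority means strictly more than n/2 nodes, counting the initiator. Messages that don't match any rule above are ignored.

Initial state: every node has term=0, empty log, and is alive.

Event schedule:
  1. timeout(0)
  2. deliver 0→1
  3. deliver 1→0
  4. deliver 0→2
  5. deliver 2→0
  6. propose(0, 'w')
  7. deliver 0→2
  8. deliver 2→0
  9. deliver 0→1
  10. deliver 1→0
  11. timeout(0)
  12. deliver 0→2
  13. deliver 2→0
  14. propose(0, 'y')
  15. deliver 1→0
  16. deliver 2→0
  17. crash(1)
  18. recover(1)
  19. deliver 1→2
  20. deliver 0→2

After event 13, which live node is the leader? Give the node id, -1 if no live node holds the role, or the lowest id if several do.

0

step 1 timeout(0): 0={cand,t=1,log=-}
step 2 deliver 0→1: 1={foll,t=1,log=-}
step 3 deliver 1→0: 0={lead,t=1,log=-}
step 4 deliver 0→2: 2={foll,t=1,log=-}
step 5 deliver 2→0: —
step 6 propose(0,'w'): 0={lead,t=1,log=w}
step 7 deliver 0→2: 2={foll,t=1,log=w}
step 8 deliver 2→0: —
step 9 deliver 0→1: 1={foll,t=1,log=w}
step 10 deliver 1→0: —
step 11 timeout(0): 0={cand,t=2,log=w}
step 12 deliver 0→2: 2={foll,t=2,log=w}
step 13 deliver 2→0: 0={lead,t=2,log=w}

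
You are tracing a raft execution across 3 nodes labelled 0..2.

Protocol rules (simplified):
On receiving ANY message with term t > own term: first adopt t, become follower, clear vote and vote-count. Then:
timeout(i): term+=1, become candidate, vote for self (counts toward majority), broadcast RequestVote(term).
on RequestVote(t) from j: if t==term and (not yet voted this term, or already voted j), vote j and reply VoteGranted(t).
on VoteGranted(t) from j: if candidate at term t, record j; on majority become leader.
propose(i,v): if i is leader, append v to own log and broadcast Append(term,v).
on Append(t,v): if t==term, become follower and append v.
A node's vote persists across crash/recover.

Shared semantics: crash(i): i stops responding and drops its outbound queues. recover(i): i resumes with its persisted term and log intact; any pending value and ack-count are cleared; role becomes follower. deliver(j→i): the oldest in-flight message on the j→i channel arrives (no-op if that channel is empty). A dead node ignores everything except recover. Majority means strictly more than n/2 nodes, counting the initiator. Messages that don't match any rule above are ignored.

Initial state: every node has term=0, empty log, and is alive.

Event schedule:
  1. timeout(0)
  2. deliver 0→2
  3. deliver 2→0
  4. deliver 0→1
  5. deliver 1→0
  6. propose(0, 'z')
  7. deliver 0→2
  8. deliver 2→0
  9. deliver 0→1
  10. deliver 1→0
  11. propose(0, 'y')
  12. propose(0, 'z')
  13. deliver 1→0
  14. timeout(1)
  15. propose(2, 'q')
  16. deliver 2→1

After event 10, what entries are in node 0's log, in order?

z

e1 timeout(0): 0[cand,t=1,-]
e2 deliver 0→2: 2[foll,t=1,-]
e3 deliver 2→0: 0[lead,t=1,-]
e4 deliver 0→1: 1[foll,t=1,-]
e5 deliver 1→0: ·
e6 propose(0,'z'): 0[lead,t=1,z]
e7 deliver 0→2: 2[foll,t=1,z]
e8 deliver 2→0: ·
e9 deliver 0→1: 1[foll,t=1,z]
e10 deliver 1→0: ·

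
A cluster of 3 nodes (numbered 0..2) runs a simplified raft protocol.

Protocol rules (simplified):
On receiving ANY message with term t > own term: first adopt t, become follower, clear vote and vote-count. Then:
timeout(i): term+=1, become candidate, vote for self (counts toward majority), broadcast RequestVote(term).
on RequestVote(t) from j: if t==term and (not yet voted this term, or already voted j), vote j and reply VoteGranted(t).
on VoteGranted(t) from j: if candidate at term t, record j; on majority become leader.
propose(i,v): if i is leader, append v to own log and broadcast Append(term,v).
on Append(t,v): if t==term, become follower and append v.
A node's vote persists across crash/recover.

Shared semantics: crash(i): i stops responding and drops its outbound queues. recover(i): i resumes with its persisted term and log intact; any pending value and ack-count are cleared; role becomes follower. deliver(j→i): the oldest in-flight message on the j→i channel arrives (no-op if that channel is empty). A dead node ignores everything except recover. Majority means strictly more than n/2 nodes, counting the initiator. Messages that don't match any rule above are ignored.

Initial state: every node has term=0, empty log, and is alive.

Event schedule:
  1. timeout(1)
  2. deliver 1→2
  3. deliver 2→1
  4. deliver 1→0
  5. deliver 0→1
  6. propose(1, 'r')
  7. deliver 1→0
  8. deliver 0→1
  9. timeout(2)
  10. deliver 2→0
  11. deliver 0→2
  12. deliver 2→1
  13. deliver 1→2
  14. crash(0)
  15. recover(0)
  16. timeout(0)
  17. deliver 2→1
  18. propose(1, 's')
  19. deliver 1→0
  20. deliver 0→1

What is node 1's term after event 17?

step 1 timeout(1): 1={cand,t=1,log=-}
step 2 deliver 1→2: 2={foll,t=1,log=-}
step 3 deliver 2→1: 1={lead,t=1,log=-}
step 4 deliver 1→0: 0={foll,t=1,log=-}
step 5 deliver 0→1: —
step 6 propose(1,'r'): 1={lead,t=1,log=r}
step 7 deliver 1→0: 0={foll,t=1,log=r}
step 8 deliver 0→1: —
step 9 timeout(2): 2={cand,t=2,log=-}
step 10 deliver 2→0: 0={foll,t=2,log=r}
step 11 deliver 0→2: 2={lead,t=2,log=-}
step 12 deliver 2→1: 1={foll,t=2,log=r}
step 13 deliver 1→2: —
step 14 crash(0): 0={✗foll,t=2,log=r}
step 15 recover(0): 0={foll,t=2,log=r}
step 16 timeout(0): 0={cand,t=3,log=r}
step 17 deliver 2→1: —

2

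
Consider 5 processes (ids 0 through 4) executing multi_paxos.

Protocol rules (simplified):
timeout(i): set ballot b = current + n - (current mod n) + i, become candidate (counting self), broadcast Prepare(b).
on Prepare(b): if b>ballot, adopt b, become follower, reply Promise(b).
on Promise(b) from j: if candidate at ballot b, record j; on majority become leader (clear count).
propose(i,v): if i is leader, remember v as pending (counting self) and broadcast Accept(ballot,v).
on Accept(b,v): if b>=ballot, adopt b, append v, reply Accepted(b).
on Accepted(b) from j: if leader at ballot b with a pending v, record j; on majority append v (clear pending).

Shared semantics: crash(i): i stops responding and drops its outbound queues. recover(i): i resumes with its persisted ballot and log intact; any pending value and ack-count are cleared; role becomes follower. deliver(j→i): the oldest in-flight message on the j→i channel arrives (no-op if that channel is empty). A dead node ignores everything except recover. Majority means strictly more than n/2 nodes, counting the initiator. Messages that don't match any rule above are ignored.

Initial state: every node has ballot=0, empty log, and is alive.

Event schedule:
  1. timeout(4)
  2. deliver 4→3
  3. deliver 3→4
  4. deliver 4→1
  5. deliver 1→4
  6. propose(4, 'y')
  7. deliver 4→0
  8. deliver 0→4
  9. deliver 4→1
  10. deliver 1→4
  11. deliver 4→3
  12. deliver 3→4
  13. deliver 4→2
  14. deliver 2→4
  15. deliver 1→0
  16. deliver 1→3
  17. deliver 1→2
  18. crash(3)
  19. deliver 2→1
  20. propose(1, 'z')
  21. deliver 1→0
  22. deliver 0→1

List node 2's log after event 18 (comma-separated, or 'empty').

e1 timeout(4): 4[cand,b=9,-]
e2 deliver 4→3: 3[foll,b=9,-]
e3 deliver 3→4: ·
e4 deliver 4→1: 1[foll,b=9,-]
e5 deliver 1→4: 4[lead,b=9,-]
e6 propose(4,'y'): ·
e7 deliver 4→0: 0[foll,b=9,-]
e8 deliver 0→4: ·
e9 deliver 4→1: 1[foll,b=9,y]
e10 deliver 1→4: ·
e11 deliver 4→3: 3[foll,b=9,y]
e12 deliver 3→4: 4[lead,b=9,y]
e13 deliver 4→2: 2[foll,b=9,-]
e14 deliver 2→4: ·
e15 deliver 1→0: ·
e16 deliver 1→3: ·
e17 deliver 1→2: ·
e18 crash(3): 3[✗foll,b=9,y]

empty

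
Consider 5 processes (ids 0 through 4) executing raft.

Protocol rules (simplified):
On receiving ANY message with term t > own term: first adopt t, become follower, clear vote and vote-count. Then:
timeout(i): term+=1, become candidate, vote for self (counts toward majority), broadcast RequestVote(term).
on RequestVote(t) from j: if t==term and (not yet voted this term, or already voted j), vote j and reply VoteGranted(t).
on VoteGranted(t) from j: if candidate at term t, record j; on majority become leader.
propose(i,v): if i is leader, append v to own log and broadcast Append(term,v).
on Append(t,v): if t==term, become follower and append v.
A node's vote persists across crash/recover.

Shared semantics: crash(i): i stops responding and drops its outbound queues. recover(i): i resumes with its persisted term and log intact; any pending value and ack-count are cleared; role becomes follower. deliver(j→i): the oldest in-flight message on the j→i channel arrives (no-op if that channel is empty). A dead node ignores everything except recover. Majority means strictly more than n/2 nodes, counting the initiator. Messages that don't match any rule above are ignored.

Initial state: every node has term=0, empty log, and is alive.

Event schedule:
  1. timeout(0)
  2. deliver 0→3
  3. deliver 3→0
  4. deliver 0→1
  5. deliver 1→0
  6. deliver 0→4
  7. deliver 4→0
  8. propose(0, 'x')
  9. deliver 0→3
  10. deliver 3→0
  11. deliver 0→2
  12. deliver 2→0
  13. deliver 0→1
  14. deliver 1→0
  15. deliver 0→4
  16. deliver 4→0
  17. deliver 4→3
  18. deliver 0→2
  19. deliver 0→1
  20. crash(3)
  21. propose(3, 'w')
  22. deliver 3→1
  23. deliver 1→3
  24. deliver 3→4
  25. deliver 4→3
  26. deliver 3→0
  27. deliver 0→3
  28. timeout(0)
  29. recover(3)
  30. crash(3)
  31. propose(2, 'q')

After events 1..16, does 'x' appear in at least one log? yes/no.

1. timeout(0):  <0:cand t1 ->
2. deliver 0→3:  <3:foll t1 ->
3. deliver 3→0:  nop
4. deliver 0→1:  <1:foll t1 ->
5. deliver 1→0:  <0:lead t1 ->
6. deliver 0→4:  <4:foll t1 ->
7. deliver 4→0:  nop
8. propose(0,'x'):  <0:lead t1 x>
9. deliver 0→3:  <3:foll t1 x>
10. deliver 3→0:  nop
11. deliver 0→2:  <2:foll t1 ->
12. deliver 2→0:  nop
13. deliver 0→1:  <1:foll t1 x>
14. deliver 1→0:  nop
15. deliver 0→4:  <4:foll t1 x>
16. deliver 4→0:  nop

yes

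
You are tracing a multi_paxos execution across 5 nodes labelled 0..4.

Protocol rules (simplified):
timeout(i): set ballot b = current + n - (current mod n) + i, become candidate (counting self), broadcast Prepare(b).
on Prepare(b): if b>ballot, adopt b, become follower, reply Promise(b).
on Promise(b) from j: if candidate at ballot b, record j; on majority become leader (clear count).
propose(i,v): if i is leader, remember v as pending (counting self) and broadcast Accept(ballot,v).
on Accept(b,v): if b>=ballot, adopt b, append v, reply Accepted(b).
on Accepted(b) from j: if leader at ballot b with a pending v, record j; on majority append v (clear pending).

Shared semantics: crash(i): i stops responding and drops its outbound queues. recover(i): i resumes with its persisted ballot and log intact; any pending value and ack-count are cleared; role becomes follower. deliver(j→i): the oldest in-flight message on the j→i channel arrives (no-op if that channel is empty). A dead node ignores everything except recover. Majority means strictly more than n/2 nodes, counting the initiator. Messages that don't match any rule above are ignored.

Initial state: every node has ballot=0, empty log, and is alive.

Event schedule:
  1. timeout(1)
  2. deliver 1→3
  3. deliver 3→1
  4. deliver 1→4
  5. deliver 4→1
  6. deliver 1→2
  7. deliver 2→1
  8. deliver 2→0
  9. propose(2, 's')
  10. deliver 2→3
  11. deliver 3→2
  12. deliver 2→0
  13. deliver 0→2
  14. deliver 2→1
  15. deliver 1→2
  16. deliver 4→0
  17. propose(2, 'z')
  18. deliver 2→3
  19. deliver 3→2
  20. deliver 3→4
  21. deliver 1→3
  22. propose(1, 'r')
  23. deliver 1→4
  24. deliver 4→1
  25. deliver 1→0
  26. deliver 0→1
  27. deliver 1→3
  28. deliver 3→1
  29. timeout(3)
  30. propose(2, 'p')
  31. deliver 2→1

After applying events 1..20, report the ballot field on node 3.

e1 timeout(1): 1[cand,b=6,-]
e2 deliver 1→3: 3[foll,b=6,-]
e3 deliver 3→1: ·
e4 deliver 1→4: 4[foll,b=6,-]
e5 deliver 4→1: 1[lead,b=6,-]
e6 deliver 1→2: 2[foll,b=6,-]
e7 deliver 2→1: ·
e8 deliver 2→0: ·
e9 propose(2,'s'): ·
e10 deliver 2→3: ·
e11 deliver 3→2: ·
e12 deliver 2→0: ·
e13 deliver 0→2: ·
e14 deliver 2→1: ·
e15 deliver 1→2: ·
e16 deliver 4→0: ·
e17 propose(2,'z'): ·
e18 deliver 2→3: ·
e19 deliver 3→2: ·
e20 deliver 3→4: ·

6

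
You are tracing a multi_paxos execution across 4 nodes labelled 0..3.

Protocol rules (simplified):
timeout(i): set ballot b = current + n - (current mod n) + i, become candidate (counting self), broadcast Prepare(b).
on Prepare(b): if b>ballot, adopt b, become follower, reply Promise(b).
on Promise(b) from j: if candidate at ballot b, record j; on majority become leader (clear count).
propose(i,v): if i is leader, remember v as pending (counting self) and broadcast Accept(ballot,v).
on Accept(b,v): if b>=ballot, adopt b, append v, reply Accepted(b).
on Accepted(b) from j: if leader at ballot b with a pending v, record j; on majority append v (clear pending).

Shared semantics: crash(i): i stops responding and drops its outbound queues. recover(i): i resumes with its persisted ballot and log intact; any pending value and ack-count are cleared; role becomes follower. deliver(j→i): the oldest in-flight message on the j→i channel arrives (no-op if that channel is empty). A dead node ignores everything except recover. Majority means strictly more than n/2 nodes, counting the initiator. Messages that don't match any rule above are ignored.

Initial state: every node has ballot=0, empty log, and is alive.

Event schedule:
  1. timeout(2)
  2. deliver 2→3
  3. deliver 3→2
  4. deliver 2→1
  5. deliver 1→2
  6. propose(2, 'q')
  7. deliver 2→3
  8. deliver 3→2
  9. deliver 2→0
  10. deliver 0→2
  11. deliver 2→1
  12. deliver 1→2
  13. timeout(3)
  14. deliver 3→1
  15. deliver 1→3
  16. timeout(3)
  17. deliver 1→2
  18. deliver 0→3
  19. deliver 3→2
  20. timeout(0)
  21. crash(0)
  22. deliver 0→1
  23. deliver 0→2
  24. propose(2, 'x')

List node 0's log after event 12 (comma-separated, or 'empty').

e1 timeout(2): 2[cand,b=6,-]
e2 deliver 2→3: 3[foll,b=6,-]
e3 deliver 3→2: ·
e4 deliver 2→1: 1[foll,b=6,-]
e5 deliver 1→2: 2[lead,b=6,-]
e6 propose(2,'q'): ·
e7 deliver 2→3: 3[foll,b=6,q]
e8 deliver 3→2: ·
e9 deliver 2→0: 0[foll,b=6,-]
e10 deliver 0→2: ·
e11 deliver 2→1: 1[foll,b=6,q]
e12 deliver 1→2: 2[lead,b=6,q]

empty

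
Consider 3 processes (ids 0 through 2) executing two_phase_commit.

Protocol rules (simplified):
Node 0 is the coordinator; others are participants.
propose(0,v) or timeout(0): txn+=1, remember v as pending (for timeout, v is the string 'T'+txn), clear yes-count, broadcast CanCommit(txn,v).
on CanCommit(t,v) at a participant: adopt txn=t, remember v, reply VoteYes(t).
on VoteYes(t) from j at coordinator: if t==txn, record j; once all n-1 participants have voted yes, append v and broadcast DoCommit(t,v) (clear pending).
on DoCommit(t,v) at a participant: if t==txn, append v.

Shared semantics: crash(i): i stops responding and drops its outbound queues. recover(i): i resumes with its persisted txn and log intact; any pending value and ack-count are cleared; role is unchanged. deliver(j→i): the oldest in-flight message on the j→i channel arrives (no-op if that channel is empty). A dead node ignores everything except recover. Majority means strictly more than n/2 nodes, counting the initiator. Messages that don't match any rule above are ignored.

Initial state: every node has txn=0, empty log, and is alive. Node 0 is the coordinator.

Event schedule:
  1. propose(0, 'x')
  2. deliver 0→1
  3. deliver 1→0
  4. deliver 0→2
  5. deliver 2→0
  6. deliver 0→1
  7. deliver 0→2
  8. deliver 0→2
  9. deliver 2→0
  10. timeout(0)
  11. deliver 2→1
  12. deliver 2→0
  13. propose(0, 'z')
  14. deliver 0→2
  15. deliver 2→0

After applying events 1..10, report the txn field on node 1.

1

1. propose(0,'x'):  <0:coor t1 ->
2. deliver 0→1:  <1:part t1 ->
3. deliver 1→0:  nop
4. deliver 0→2:  <2:part t1 ->
5. deliver 2→0:  <0:coor t1 x>
6. deliver 0→1:  <1:part t1 x>
7. deliver 0→2:  <2:part t1 x>
8. deliver 0→2:  nop
9. deliver 2→0:  nop
10. timeout(0):  <0:coor t2 x>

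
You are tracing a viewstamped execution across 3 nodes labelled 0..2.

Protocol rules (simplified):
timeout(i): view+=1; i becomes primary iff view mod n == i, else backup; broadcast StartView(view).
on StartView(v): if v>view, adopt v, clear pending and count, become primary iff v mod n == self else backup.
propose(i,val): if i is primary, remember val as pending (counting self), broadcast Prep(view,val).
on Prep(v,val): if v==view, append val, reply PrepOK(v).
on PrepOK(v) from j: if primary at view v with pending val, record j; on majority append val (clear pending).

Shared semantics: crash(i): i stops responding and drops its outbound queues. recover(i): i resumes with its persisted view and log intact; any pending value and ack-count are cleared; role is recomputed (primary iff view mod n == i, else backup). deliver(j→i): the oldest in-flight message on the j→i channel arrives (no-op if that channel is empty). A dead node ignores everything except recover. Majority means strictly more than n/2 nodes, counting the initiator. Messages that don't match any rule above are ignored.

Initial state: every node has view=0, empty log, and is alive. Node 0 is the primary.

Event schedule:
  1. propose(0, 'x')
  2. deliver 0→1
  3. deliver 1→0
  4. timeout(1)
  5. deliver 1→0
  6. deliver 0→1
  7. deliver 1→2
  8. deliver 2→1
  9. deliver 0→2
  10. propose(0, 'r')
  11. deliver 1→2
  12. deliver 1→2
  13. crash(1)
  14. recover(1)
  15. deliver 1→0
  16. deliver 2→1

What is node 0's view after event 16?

e1 propose(0,'x'): ·
e2 deliver 0→1: 1[back,v=0,x]
e3 deliver 1→0: 0[prim,v=0,x]
e4 timeout(1): 1[prim,v=1,x]
e5 deliver 1→0: 0[back,v=1,x]
e6 deliver 0→1: ·
e7 deliver 1→2: 2[back,v=1,-]
e8 deliver 2→1: ·
e9 deliver 0→2: ·
e10 propose(0,'r'): ·
e11 deliver 1→2: ·
e12 deliver 1→2: ·
e13 crash(1): 1[✗prim,v=1,x]
e14 recover(1): 1[prim,v=1,x]
e15 deliver 1→0: ·
e16 deliver 2→1: ·

1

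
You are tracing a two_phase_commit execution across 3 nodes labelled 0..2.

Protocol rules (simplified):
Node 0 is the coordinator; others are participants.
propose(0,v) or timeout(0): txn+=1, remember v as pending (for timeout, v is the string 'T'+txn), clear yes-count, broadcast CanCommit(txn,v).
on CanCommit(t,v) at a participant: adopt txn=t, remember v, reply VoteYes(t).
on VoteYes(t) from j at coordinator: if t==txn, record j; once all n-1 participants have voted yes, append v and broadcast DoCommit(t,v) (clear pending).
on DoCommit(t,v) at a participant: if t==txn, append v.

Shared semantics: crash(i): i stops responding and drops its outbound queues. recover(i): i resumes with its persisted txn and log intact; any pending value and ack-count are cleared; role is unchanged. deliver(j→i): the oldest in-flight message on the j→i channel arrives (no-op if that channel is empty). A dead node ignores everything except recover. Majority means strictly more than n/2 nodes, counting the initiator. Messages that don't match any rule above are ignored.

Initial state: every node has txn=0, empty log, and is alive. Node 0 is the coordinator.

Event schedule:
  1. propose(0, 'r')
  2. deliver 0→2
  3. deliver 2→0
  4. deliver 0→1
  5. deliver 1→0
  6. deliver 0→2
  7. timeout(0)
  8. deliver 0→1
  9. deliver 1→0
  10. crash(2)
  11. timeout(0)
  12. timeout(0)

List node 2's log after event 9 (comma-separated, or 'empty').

after 1 — propose(0,'r'): n0:coor/t1/[-]
after 2 — deliver 0→2: n2:part/t1/[-]
after 3 — deliver 2→0: ·
after 4 — deliver 0→1: n1:part/t1/[-]
after 5 — deliver 1→0: n0:coor/t1/[r]
after 6 — deliver 0→2: n2:part/t1/[r]
after 7 — timeout(0): n0:coor/t2/[r]
after 8 — deliver 0→1: n1:part/t1/[r]
after 9 — deliver 1→0: ·

r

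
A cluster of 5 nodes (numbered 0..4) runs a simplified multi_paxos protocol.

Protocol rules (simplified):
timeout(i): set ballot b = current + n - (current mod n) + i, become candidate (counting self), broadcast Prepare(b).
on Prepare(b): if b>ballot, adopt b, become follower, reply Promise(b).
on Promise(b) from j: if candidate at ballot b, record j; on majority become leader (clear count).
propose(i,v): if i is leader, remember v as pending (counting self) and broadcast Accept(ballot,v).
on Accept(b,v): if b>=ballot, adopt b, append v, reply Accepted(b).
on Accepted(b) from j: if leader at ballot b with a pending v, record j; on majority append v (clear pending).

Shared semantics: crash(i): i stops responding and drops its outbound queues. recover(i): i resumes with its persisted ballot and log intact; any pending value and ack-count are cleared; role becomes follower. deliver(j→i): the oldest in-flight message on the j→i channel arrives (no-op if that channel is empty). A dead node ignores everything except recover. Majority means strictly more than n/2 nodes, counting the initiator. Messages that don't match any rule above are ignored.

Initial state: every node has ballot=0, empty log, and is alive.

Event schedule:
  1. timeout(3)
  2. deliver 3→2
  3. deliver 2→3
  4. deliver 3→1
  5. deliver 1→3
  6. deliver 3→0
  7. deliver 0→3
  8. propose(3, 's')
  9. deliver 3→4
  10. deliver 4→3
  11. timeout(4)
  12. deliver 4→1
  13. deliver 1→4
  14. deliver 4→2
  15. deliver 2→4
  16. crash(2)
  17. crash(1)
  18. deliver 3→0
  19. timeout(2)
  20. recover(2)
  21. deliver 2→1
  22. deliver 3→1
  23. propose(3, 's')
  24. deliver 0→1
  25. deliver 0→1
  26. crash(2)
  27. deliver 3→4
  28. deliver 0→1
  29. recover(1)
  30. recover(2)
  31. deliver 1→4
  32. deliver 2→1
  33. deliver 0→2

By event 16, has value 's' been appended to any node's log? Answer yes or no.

no

[1] timeout(3) → N3(cand b8 [-])
[2] deliver 3→2 → N2(foll b8 [-])
[3] deliver 2→3 → ∅
[4] deliver 3→1 → N1(foll b8 [-])
[5] deliver 1→3 → N3(lead b8 [-])
[6] deliver 3→0 → N0(foll b8 [-])
[7] deliver 0→3 → ∅
[8] propose(3,'s') → ∅
[9] deliver 3→4 → N4(foll b8 [-])
[10] deliver 4→3 → ∅
[11] timeout(4) → N4(cand b14 [-])
[12] deliver 4→1 → N1(foll b14 [-])
[13] deliver 1→4 → ∅
[14] deliver 4→2 → N2(foll b14 [-])
[15] deliver 2→4 → N4(lead b14 [-])
[16] crash(2) → N2(✗foll b14 [-])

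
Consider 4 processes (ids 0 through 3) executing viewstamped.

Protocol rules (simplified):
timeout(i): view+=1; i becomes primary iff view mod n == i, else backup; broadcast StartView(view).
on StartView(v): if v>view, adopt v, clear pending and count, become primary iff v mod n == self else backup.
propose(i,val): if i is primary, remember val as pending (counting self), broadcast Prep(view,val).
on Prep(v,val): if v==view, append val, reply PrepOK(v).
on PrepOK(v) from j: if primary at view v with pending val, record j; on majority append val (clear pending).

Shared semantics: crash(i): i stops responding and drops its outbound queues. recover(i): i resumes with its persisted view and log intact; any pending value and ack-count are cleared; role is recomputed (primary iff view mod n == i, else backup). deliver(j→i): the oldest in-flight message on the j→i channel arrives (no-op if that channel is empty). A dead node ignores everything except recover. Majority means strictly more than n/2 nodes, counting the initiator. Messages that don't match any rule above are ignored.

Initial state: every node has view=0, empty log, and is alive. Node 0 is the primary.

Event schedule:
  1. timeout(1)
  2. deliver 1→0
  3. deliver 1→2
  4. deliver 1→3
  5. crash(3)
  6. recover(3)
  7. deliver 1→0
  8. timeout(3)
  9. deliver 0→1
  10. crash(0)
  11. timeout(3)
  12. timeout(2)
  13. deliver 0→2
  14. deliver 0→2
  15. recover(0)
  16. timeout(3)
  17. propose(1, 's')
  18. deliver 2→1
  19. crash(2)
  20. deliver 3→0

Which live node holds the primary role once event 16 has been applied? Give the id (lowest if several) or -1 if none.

after 1 — timeout(1): n1:prim/v1/[-]
after 2 — deliver 1→0: n0:back/v1/[-]
after 3 — deliver 1→2: n2:back/v1/[-]
after 4 — deliver 1→3: n3:back/v1/[-]
after 5 — crash(3): n3:✗back/v1/[-]
after 6 — recover(3): n3:back/v1/[-]
after 7 — deliver 1→0: ·
after 8 — timeout(3): n3:back/v2/[-]
after 9 — deliver 0→1: ·
after 10 — crash(0): n0:✗back/v1/[-]
after 11 — timeout(3): n3:prim/v3/[-]
after 12 — timeout(2): n2:prim/v2/[-]
after 13 — deliver 0→2: ·
after 14 — deliver 0→2: ·
after 15 — recover(0): n0:back/v1/[-]
after 16 — timeout(3): n3:back/v4/[-]

1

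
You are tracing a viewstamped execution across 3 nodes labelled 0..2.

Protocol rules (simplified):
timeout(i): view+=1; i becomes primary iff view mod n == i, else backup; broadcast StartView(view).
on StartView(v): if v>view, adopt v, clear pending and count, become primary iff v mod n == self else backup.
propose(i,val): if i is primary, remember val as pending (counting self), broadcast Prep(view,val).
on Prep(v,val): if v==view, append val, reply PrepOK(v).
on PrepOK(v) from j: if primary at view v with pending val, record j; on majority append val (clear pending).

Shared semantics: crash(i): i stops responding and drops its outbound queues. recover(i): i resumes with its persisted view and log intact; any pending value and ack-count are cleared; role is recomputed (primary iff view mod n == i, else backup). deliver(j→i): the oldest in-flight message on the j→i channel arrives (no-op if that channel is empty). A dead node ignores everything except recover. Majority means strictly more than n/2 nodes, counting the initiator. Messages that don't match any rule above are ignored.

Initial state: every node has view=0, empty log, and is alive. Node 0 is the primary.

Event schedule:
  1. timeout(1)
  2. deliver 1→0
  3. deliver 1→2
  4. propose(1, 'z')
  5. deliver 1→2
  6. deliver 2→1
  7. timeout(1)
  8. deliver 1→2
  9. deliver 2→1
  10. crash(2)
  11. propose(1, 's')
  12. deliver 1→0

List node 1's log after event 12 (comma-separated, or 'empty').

z

1. timeout(1):  <1:prim v1 ->
2. deliver 1→0:  <0:back v1 ->
3. deliver 1→2:  <2:back v1 ->
4. propose(1,'z'):  nop
5. deliver 1→2:  <2:back v1 z>
6. deliver 2→1:  <1:prim v1 z>
7. timeout(1):  <1:back v2 z>
8. deliver 1→2:  <2:prim v2 z>
9. deliver 2→1:  nop
10. crash(2):  <2:✗prim v2 z>
11. propose(1,'s'):  nop
12. deliver 1→0:  <0:back v1 z>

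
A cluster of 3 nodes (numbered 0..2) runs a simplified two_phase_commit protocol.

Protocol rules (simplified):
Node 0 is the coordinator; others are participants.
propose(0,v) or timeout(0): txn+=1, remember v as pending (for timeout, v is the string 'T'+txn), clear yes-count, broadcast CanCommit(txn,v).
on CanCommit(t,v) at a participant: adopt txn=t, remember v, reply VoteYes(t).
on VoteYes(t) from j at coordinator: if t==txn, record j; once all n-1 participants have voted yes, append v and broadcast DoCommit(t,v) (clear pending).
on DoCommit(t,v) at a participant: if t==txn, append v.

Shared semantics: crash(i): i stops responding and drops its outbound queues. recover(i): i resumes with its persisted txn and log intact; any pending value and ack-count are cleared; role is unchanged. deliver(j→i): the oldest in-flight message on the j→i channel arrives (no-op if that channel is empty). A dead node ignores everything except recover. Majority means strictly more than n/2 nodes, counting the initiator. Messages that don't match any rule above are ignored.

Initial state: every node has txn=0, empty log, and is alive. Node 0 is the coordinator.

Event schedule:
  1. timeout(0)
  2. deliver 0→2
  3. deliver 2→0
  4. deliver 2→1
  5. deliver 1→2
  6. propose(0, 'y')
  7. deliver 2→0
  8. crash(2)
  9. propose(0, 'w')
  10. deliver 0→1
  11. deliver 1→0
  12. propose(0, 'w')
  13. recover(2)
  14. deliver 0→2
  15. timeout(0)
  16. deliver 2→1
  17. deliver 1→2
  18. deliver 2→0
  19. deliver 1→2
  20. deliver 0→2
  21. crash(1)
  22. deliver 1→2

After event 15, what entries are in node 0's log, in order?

empty

e1 timeout(0): 0[coor,t=1,-]
e2 deliver 0→2: 2[part,t=1,-]
e3 deliver 2→0: ·
e4 deliver 2→1: ·
e5 deliver 1→2: ·
e6 propose(0,'y'): 0[coor,t=2,-]
e7 deliver 2→0: ·
e8 crash(2): 2[✗part,t=1,-]
e9 propose(0,'w'): 0[coor,t=3,-]
e10 deliver 0→1: 1[part,t=1,-]
e11 deliver 1→0: ·
e12 propose(0,'w'): 0[coor,t=4,-]
e13 recover(2): 2[part,t=1,-]
e14 deliver 0→2: 2[part,t=2,-]
e15 timeout(0): 0[coor,t=5,-]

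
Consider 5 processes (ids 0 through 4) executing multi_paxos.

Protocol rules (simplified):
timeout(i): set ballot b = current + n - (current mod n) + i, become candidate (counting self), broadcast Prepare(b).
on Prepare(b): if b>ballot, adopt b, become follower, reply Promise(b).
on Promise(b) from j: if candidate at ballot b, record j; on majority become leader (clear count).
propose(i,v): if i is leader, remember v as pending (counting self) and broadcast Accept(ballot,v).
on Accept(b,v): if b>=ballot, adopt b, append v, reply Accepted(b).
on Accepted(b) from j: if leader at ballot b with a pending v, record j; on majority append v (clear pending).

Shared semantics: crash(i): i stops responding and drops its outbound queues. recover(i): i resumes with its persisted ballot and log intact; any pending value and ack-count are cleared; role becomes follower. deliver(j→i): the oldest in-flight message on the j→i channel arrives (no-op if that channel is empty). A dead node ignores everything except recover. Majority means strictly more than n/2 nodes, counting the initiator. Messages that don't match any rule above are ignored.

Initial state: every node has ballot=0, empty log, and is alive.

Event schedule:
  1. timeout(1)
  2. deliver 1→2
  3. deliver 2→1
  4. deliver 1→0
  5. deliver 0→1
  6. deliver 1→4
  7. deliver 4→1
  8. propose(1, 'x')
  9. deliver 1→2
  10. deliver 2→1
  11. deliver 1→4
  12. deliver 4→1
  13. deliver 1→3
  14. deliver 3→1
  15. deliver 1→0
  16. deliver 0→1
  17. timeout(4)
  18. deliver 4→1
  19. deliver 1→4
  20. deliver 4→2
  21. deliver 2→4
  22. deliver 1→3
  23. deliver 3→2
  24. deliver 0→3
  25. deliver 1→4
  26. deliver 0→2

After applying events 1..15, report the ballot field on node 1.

e1 timeout(1): 1[cand,b=6,-]
e2 deliver 1→2: 2[foll,b=6,-]
e3 deliver 2→1: ·
e4 deliver 1→0: 0[foll,b=6,-]
e5 deliver 0→1: 1[lead,b=6,-]
e6 deliver 1→4: 4[foll,b=6,-]
e7 deliver 4→1: ·
e8 propose(1,'x'): ·
e9 deliver 1→2: 2[foll,b=6,x]
e10 deliver 2→1: ·
e11 deliver 1→4: 4[foll,b=6,x]
e12 deliver 4→1: 1[lead,b=6,x]
e13 deliver 1→3: 3[foll,b=6,-]
e14 deliver 3→1: ·
e15 deliver 1→0: 0[foll,b=6,x]

6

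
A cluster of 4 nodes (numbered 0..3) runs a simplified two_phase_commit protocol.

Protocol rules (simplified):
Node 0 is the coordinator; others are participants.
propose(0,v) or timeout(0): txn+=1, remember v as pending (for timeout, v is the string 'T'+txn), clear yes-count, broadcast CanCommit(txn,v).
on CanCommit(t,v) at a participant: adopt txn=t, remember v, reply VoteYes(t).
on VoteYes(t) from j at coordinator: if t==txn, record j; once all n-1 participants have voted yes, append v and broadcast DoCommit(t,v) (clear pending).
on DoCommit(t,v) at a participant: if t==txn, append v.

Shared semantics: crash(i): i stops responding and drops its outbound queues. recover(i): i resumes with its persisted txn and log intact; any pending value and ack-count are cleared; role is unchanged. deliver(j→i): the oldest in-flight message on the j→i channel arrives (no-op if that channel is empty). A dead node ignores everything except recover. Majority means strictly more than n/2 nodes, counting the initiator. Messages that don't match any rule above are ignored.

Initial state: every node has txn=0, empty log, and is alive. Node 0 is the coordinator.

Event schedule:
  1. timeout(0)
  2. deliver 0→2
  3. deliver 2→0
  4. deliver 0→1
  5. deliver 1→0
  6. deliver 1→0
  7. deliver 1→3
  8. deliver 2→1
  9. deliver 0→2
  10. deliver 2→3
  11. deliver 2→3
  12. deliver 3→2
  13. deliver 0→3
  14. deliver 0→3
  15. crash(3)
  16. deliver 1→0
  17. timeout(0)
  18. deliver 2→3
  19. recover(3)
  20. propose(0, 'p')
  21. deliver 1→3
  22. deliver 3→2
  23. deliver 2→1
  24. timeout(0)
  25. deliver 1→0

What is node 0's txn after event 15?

1

[1] timeout(0) → N0(coor t1 [-])
[2] deliver 0→2 → N2(part t1 [-])
[3] deliver 2→0 → ∅
[4] deliver 0→1 → N1(part t1 [-])
[5] deliver 1→0 → ∅
[6] deliver 1→0 → ∅
[7] deliver 1→3 → ∅
[8] deliver 2→1 → ∅
[9] deliver 0→2 → ∅
[10] deliver 2→3 → ∅
[11] deliver 2→3 → ∅
[12] deliver 3→2 → ∅
[13] deliver 0→3 → N3(part t1 [-])
[14] deliver 0→3 → ∅
[15] crash(3) → N3(✗part t1 [-])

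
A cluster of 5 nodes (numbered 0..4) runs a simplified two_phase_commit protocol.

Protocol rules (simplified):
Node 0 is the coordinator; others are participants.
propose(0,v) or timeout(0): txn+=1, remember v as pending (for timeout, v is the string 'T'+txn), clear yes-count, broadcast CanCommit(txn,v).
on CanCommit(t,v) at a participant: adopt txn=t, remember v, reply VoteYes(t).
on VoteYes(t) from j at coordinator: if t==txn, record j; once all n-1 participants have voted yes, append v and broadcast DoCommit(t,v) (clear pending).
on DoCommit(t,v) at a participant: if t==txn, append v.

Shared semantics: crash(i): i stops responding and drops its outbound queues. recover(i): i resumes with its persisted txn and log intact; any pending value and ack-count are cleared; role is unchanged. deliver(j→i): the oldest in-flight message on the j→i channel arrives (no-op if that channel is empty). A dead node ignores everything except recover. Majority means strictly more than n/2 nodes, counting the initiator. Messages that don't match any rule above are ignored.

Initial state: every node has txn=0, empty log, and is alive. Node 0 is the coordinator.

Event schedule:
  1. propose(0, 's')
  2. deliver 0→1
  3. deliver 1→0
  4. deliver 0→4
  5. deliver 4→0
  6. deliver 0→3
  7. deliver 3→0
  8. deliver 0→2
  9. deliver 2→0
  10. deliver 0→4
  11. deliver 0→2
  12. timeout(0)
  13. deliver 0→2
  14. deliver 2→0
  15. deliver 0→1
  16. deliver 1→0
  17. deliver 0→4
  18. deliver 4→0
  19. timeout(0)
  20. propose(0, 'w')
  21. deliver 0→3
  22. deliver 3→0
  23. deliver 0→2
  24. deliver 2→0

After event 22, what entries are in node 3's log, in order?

step 1 propose(0,'s'): 0={coor,t=1,log=-}
step 2 deliver 0→1: 1={part,t=1,log=-}
step 3 deliver 1→0: —
step 4 deliver 0→4: 4={part,t=1,log=-}
step 5 deliver 4→0: —
step 6 deliver 0→3: 3={part,t=1,log=-}
step 7 deliver 3→0: —
step 8 deliver 0→2: 2={part,t=1,log=-}
step 9 deliver 2→0: 0={coor,t=1,log=s}
step 10 deliver 0→4: 4={part,t=1,log=s}
step 11 deliver 0→2: 2={part,t=1,log=s}
step 12 timeout(0): 0={coor,t=2,log=s}
step 13 deliver 0→2: 2={part,t=2,log=s}
step 14 deliver 2→0: —
step 15 deliver 0→1: 1={part,t=1,log=s}
step 16 deliver 1→0: —
step 17 deliver 0→4: 4={part,t=2,log=s}
step 18 deliver 4→0: —
step 19 timeout(0): 0={coor,t=3,log=s}
step 20 propose(0,'w'): 0={coor,t=4,log=s}
step 21 deliver 0→3: 3={part,t=1,log=s}
step 22 deliver 3→0: —

s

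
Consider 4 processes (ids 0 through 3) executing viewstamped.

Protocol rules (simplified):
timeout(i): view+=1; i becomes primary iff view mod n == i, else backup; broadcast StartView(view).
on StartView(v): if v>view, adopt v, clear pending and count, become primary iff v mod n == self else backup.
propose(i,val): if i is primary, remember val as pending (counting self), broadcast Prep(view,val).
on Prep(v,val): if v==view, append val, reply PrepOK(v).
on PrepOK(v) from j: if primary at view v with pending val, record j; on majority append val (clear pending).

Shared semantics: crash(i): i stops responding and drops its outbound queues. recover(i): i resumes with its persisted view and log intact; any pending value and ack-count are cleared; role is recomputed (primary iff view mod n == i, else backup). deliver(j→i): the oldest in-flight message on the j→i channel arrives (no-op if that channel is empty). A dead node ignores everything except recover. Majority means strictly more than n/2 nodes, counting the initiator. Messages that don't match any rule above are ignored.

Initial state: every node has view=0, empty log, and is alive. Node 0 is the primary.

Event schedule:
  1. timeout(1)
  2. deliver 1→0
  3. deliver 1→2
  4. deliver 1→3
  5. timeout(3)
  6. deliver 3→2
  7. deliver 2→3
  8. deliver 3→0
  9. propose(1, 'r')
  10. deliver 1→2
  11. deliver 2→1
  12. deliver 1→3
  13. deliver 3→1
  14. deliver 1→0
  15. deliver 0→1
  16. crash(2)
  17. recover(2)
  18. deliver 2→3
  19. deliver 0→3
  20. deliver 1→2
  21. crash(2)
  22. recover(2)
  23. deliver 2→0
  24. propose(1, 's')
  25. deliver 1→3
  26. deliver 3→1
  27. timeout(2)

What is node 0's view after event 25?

2

after 1 — timeout(1): n1:prim/v1/[-]
after 2 — deliver 1→0: n0:back/v1/[-]
after 3 — deliver 1→2: n2:back/v1/[-]
after 4 — deliver 1→3: n3:back/v1/[-]
after 5 — timeout(3): n3:back/v2/[-]
after 6 — deliver 3→2: n2:prim/v2/[-]
after 7 — deliver 2→3: ·
after 8 — deliver 3→0: n0:back/v2/[-]
after 9 — propose(1,'r'): ·
after 10 — deliver 1→2: ·
after 11 — deliver 2→1: ·
after 12 — deliver 1→3: ·
after 13 — deliver 3→1: n1:back/v2/[-]
after 14 — deliver 1→0: ·
after 15 — deliver 0→1: ·
after 16 — crash(2): n2:✗prim/v2/[-]
after 17 — recover(2): n2:prim/v2/[-]
after 18 — deliver 2→3: ·
after 19 — deliver 0→3: ·
after 20 — deliver 1→2: ·
after 21 — crash(2): n2:✗prim/v2/[-]
after 22 — recover(2): n2:prim/v2/[-]
after 23 — deliver 2→0: ·
after 24 — propose(1,'s'): ·
after 25 — deliver 1→3: ·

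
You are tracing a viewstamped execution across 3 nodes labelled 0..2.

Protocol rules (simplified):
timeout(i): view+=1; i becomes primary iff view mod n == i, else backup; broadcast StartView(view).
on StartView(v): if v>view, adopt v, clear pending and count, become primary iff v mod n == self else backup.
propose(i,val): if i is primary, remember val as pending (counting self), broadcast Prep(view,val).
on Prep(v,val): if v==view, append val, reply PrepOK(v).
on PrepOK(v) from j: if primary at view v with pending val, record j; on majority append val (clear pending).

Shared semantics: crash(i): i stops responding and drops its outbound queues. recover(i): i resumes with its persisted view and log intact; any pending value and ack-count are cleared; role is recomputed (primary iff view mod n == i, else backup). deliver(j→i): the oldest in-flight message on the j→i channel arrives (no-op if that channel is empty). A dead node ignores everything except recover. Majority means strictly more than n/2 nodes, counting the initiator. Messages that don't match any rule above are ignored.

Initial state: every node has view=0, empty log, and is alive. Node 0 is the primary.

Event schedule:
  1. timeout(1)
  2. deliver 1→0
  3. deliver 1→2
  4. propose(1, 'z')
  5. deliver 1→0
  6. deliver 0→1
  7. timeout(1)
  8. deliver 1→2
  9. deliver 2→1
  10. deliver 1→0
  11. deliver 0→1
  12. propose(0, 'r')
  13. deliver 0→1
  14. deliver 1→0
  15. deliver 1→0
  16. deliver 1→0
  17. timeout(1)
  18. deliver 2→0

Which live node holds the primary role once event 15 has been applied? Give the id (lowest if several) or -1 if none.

after 1 — timeout(1): n1:prim/v1/[-]
after 2 — deliver 1→0: n0:back/v1/[-]
after 3 — deliver 1→2: n2:back/v1/[-]
after 4 — propose(1,'z'): ·
after 5 — deliver 1→0: n0:back/v1/[z]
after 6 — deliver 0→1: n1:prim/v1/[z]
after 7 — timeout(1): n1:back/v2/[z]
after 8 — deliver 1→2: n2:back/v1/[z]
after 9 — deliver 2→1: ·
after 10 — deliver 1→0: n0:back/v2/[z]
after 11 — deliver 0→1: ·
after 12 — propose(0,'r'): ·
after 13 — deliver 0→1: ·
after 14 — deliver 1→0: ·
after 15 — deliver 1→0: ·

-1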